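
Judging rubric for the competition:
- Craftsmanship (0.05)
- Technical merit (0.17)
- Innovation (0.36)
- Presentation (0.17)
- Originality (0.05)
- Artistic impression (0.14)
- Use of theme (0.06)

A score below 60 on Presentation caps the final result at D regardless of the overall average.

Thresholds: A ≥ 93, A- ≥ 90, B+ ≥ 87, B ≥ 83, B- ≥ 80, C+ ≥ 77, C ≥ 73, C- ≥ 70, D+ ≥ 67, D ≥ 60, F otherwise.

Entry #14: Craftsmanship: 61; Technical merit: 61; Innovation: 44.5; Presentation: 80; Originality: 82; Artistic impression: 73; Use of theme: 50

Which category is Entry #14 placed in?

D

Presentation score 80 ≥ 60: minimum met.
Weighted total:
  Craftsmanship 61 × 0.05 = 3.05
  Technical merit 61 × 0.17 = 10.37
  Innovation 44.5 × 0.36 = 16.02
  Presentation 80 × 0.17 = 13.6
  Originality 82 × 0.05 = 4.1
  Artistic impression 73 × 0.14 = 10.22
  Use of theme 50 × 0.06 = 3
Sum = 60.36
60.36 is ≥ 60 and < 67 → D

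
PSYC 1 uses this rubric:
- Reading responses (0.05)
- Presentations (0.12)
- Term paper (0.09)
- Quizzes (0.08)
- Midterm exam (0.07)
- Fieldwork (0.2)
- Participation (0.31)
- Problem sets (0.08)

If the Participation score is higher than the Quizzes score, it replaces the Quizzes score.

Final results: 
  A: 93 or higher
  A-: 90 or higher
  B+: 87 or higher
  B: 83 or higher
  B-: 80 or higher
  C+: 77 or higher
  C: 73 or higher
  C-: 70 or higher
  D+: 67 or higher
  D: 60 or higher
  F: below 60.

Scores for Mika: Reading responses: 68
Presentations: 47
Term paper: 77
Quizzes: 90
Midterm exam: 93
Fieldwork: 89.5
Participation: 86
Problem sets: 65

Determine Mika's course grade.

Participation (86) ≤ Quizzes (90), so Quizzes stays at 90.
Weighted total:
  Reading responses 68 × 0.05 = 3.4
  Presentations 47 × 0.12 = 5.64
  Term paper 77 × 0.09 = 6.93
  Quizzes 90 × 0.08 = 7.2
  Midterm exam 93 × 0.07 = 6.51
  Fieldwork 89.5 × 0.2 = 17.9
  Participation 86 × 0.31 = 26.66
  Problem sets 65 × 0.08 = 5.2
Sum = 79.44
79.44 is ≥ 77 and < 80 → C+

C+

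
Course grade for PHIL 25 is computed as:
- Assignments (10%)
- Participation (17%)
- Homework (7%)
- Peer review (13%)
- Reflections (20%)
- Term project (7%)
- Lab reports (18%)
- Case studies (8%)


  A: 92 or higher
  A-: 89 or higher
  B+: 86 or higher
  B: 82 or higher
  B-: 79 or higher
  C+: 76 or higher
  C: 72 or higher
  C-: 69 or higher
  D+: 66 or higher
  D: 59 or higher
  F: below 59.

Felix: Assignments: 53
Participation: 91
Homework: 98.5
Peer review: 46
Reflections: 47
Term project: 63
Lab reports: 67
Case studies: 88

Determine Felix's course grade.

Weighted total:
  Assignments 53 × 0.1 = 5.3
  Participation 91 × 0.17 = 15.47
  Homework 98.5 × 0.07 = 6.895
  Peer review 46 × 0.13 = 5.98
  Reflections 47 × 0.2 = 9.4
  Term project 63 × 0.07 = 4.41
  Lab reports 67 × 0.18 = 12.06
  Case studies 88 × 0.08 = 7.04
Sum = 66.555
66.555 is ≥ 66 and < 69 → D+

D+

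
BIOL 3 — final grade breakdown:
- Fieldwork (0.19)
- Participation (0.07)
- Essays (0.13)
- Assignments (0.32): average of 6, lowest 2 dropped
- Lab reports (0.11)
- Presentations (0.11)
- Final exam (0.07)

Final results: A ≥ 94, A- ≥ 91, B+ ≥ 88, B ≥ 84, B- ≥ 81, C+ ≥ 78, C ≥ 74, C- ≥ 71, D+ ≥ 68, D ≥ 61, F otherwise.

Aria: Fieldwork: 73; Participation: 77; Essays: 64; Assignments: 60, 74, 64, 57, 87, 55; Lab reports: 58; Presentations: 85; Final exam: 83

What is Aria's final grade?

C-

Assignments: drop 55, 57 → average of remaining 4 = 285/4 = 71.25
Weighted total:
  Fieldwork 73 × 0.19 = 13.87
  Participation 77 × 0.07 = 5.39
  Essays 64 × 0.13 = 8.32
  Assignments 71.25 × 0.32 = 22.8
  Lab reports 58 × 0.11 = 6.38
  Presentations 85 × 0.11 = 9.35
  Final exam 83 × 0.07 = 5.81
Sum = 71.92
71.92 is ≥ 71 and < 74 → C-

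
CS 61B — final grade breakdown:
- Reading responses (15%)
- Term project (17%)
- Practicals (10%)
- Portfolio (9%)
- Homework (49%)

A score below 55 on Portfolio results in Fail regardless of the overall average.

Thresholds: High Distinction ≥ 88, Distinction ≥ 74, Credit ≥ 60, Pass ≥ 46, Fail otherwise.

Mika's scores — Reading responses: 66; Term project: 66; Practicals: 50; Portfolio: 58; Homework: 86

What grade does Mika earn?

Portfolio score 58 ≥ 55: minimum met.
Weighted total:
  Reading responses 66 × 0.15 = 9.9
  Term project 66 × 0.17 = 11.22
  Practicals 50 × 0.1 = 5
  Portfolio 58 × 0.09 = 5.22
  Homework 86 × 0.49 = 42.14
Sum = 73.48
73.48 is ≥ 60 and < 74 → Credit

Credit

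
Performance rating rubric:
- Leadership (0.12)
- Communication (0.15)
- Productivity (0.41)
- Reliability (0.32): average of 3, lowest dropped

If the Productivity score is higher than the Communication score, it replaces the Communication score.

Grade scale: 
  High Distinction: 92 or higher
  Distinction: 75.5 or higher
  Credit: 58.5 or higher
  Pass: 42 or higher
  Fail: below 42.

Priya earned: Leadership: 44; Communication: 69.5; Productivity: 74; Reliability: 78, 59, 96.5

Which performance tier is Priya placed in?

Credit

Reliability: drop 59 → average of remaining 2 = 174.5/2 = 87.25
Productivity (74) > Communication (69.5), so Communication counts as 74.
Weighted total:
  Leadership 44 × 0.12 = 5.28
  Communication 74 × 0.15 = 11.1
  Productivity 74 × 0.41 = 30.34
  Reliability 87.25 × 0.32 = 27.92
Sum = 74.64
74.64 is ≥ 58.5 and < 75.5 → Credit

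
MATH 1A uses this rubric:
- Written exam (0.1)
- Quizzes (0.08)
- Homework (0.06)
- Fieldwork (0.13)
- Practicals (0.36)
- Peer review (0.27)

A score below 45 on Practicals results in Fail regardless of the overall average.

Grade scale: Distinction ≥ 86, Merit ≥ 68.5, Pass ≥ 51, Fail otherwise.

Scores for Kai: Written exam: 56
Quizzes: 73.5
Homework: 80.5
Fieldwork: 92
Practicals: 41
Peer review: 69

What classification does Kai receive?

Fail

Practicals score 41 < 45: minimum not met.
Weighted total:
  Written exam 56 × 0.1 = 5.6
  Quizzes 73.5 × 0.08 = 5.88
  Homework 80.5 × 0.06 = 4.83
  Fieldwork 92 × 0.13 = 11.96
  Practicals 41 × 0.36 = 14.76
  Peer review 69 × 0.27 = 18.63
Sum = 61.66
Because the Practicals minimum was not met, the result is Fail.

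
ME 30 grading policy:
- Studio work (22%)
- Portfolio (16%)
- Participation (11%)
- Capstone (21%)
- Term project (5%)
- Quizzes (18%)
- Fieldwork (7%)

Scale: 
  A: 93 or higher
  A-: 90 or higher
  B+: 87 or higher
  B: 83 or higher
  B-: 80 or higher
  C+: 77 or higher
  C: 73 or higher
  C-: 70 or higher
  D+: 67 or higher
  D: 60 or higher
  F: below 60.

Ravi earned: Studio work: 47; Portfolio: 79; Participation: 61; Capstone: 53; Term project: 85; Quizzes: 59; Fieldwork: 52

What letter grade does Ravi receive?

Weighted total:
  Studio work 47 × 0.22 = 10.34
  Portfolio 79 × 0.16 = 12.64
  Participation 61 × 0.11 = 6.71
  Capstone 53 × 0.21 = 11.13
  Term project 85 × 0.05 = 4.25
  Quizzes 59 × 0.18 = 10.62
  Fieldwork 52 × 0.07 = 3.64
Sum = 59.33
59.33 < 60 → F

F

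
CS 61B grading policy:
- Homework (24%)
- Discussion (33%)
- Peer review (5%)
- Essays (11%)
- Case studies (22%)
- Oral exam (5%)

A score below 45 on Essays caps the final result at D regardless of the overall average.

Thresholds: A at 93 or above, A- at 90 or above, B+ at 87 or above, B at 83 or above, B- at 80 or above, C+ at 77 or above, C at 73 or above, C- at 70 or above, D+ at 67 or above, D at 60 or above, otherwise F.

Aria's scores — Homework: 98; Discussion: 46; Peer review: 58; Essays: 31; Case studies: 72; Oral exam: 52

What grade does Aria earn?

D

Essays score 31 < 45: minimum not met.
Weighted total:
  Homework 98 × 0.24 = 23.52
  Discussion 46 × 0.33 = 15.18
  Peer review 58 × 0.05 = 2.9
  Essays 31 × 0.11 = 3.41
  Case studies 72 × 0.22 = 15.84
  Oral exam 52 × 0.05 = 2.6
Sum = 63.45
63.45 would be D; cap at D applies → D.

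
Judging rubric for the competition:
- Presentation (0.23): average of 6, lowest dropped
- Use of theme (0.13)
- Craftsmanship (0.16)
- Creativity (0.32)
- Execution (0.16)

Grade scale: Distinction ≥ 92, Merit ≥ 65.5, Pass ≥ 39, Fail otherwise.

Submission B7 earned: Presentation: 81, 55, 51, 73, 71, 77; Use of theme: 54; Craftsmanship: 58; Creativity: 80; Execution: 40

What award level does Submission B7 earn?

Pass

Presentation: drop 51 → average of remaining 5 = 357/5 = 71.4
Weighted total:
  Presentation 71.4 × 0.23 = 16.422
  Use of theme 54 × 0.13 = 7.02
  Craftsmanship 58 × 0.16 = 9.28
  Creativity 80 × 0.32 = 25.6
  Execution 40 × 0.16 = 6.4
Sum = 64.722
64.722 is ≥ 39 and < 65.5 → Pass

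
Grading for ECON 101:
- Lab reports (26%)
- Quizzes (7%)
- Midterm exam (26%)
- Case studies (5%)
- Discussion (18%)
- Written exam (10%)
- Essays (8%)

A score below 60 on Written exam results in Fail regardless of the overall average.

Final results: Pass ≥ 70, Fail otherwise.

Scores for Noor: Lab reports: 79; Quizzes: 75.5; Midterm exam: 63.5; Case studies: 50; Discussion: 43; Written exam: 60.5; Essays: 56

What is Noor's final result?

Written exam score 60.5 ≥ 60: minimum met.
Weighted total:
  Lab reports 79 × 0.26 = 20.54
  Quizzes 75.5 × 0.07 = 5.285
  Midterm exam 63.5 × 0.26 = 16.51
  Case studies 50 × 0.05 = 2.5
  Discussion 43 × 0.18 = 7.74
  Written exam 60.5 × 0.1 = 6.05
  Essays 56 × 0.08 = 4.48
Sum = 63.105
63.105 < 70 → Fail

Fail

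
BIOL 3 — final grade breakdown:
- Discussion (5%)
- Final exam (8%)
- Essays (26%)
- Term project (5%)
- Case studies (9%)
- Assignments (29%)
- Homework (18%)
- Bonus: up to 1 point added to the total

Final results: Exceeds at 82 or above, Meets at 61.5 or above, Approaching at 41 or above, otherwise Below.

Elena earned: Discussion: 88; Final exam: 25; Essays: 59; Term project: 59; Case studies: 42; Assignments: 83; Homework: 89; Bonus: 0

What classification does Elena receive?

Weighted total:
  Discussion 88 × 0.05 = 4.4
  Final exam 25 × 0.08 = 2
  Essays 59 × 0.26 = 15.34
  Term project 59 × 0.05 = 2.95
  Case studies 42 × 0.09 = 3.78
  Assignments 83 × 0.29 = 24.07
  Homework 89 × 0.18 = 16.02
Sum = 68.56
Bonus: 68.56 + 0 = 68.56
68.56 is ≥ 61.5 and < 82 → Meets

Meets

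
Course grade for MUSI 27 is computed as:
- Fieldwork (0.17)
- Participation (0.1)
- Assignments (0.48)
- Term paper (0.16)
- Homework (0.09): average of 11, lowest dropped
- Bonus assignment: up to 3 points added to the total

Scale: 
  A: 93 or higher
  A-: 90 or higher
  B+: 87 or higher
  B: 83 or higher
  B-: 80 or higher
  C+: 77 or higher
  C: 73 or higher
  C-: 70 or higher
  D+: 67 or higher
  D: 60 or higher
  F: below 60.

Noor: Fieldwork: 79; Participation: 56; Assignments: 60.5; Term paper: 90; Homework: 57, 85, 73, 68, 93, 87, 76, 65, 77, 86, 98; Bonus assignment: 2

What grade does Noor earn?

C-

Homework: drop 57 → average of remaining 10 = 808/10 = 80.8
Weighted total:
  Fieldwork 79 × 0.17 = 13.43
  Participation 56 × 0.1 = 5.6
  Assignments 60.5 × 0.48 = 29.04
  Term paper 90 × 0.16 = 14.4
  Homework 80.8 × 0.09 = 7.272
Sum = 69.742
Bonus assignment: 69.742 + 2 = 71.742
71.742 is ≥ 70 and < 73 → C-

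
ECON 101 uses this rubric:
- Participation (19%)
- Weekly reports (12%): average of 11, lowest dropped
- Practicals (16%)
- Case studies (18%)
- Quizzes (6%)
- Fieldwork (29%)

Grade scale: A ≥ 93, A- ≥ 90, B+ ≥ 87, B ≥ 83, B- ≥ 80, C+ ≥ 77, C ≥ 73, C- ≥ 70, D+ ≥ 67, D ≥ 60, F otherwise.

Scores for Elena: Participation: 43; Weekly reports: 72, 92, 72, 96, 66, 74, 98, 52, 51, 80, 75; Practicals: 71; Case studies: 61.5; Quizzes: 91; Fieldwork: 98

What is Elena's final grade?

C

Weekly reports: drop 51 → average of remaining 10 = 777/10 = 77.7
Weighted total:
  Participation 43 × 0.19 = 8.17
  Weekly reports 77.7 × 0.12 = 9.324
  Practicals 71 × 0.16 = 11.36
  Case studies 61.5 × 0.18 = 11.07
  Quizzes 91 × 0.06 = 5.46
  Fieldwork 98 × 0.29 = 28.42
Sum = 73.804
73.804 is ≥ 73 and < 77 → C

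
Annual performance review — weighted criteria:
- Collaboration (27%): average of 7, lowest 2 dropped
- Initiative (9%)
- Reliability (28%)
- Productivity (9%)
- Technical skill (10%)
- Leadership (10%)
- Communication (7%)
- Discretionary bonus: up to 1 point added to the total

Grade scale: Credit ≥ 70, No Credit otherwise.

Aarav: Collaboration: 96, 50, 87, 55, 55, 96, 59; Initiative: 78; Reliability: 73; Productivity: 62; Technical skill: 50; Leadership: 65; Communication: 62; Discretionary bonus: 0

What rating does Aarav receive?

Collaboration: drop 50, 55 → average of remaining 5 = 393/5 = 78.6
Weighted total:
  Collaboration 78.6 × 0.27 = 21.222
  Initiative 78 × 0.09 = 7.02
  Reliability 73 × 0.28 = 20.44
  Productivity 62 × 0.09 = 5.58
  Technical skill 50 × 0.1 = 5
  Leadership 65 × 0.1 = 6.5
  Communication 62 × 0.07 = 4.34
Sum = 70.102
Discretionary bonus: 70.102 + 0 = 70.102
70.102 ≥ 70 → Credit

Credit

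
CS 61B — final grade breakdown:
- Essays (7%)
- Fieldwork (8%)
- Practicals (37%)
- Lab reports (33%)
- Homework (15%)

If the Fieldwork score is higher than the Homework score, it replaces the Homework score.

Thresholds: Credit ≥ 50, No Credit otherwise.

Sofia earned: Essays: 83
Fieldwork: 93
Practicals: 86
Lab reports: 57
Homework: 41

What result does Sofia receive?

Fieldwork (93) > Homework (41), so Homework counts as 93.
Weighted total:
  Essays 83 × 0.07 = 5.81
  Fieldwork 93 × 0.08 = 7.44
  Practicals 86 × 0.37 = 31.82
  Lab reports 57 × 0.33 = 18.81
  Homework 93 × 0.15 = 13.95
Sum = 77.83
77.83 ≥ 50 → Credit

Credit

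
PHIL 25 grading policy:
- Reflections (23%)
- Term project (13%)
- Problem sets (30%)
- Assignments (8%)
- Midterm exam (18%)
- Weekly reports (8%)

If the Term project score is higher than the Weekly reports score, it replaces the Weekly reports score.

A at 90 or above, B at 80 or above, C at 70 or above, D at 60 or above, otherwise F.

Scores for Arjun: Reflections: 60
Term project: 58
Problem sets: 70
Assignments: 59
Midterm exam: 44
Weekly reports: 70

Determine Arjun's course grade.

D

Term project (58) ≤ Weekly reports (70), so Weekly reports stays at 70.
Weighted total:
  Reflections 60 × 0.23 = 13.8
  Term project 58 × 0.13 = 7.54
  Problem sets 70 × 0.3 = 21
  Assignments 59 × 0.08 = 4.72
  Midterm exam 44 × 0.18 = 7.92
  Weekly reports 70 × 0.08 = 5.6
Sum = 60.58
60.58 is ≥ 60 and < 70 → D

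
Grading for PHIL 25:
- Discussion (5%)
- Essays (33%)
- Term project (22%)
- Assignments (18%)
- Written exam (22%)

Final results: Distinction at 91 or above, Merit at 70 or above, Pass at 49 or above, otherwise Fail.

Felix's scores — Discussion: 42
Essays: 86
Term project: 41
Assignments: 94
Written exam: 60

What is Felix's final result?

Pass

Weighted total:
  Discussion 42 × 0.05 = 2.1
  Essays 86 × 0.33 = 28.38
  Term project 41 × 0.22 = 9.02
  Assignments 94 × 0.18 = 16.92
  Written exam 60 × 0.22 = 13.2
Sum = 69.62
69.62 is ≥ 49 and < 70 → Pass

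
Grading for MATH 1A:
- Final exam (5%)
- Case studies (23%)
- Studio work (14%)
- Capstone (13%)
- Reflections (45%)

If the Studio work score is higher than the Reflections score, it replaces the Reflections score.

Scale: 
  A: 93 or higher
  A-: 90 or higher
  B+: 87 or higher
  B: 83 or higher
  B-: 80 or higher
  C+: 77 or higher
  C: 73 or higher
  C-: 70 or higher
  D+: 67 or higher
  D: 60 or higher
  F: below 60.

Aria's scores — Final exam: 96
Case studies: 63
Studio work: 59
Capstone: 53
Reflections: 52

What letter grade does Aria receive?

D

Studio work (59) > Reflections (52), so Reflections counts as 59.
Weighted total:
  Final exam 96 × 0.05 = 4.8
  Case studies 63 × 0.23 = 14.49
  Studio work 59 × 0.14 = 8.26
  Capstone 53 × 0.13 = 6.89
  Reflections 59 × 0.45 = 26.55
Sum = 60.99
60.99 is ≥ 60 and < 67 → D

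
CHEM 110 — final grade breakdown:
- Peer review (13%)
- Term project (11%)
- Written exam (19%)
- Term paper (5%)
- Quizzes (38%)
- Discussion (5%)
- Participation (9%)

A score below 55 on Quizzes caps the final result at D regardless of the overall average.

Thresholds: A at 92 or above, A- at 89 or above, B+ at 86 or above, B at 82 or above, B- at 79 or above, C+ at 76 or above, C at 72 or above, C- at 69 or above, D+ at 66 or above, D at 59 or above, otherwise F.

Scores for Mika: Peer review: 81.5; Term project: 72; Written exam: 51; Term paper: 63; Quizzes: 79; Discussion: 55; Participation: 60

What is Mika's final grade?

C-

Quizzes score 79 ≥ 55: minimum met.
Weighted total:
  Peer review 81.5 × 0.13 = 10.595
  Term project 72 × 0.11 = 7.92
  Written exam 51 × 0.19 = 9.69
  Term paper 63 × 0.05 = 3.15
  Quizzes 79 × 0.38 = 30.02
  Discussion 55 × 0.05 = 2.75
  Participation 60 × 0.09 = 5.4
Sum = 69.525
69.525 is ≥ 69 and < 72 → C-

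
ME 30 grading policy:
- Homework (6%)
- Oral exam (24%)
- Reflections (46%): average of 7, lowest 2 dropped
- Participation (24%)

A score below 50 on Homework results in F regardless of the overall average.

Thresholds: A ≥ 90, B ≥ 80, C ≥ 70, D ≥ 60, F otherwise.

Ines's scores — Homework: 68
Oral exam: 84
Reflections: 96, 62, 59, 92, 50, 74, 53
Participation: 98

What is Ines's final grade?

B

Reflections: drop 50, 53 → average of remaining 5 = 383/5 = 76.6
Homework score 68 ≥ 50: minimum met.
Weighted total:
  Homework 68 × 0.06 = 4.08
  Oral exam 84 × 0.24 = 20.16
  Reflections 76.6 × 0.46 = 35.236
  Participation 98 × 0.24 = 23.52
Sum = 82.996
82.996 is ≥ 80 and < 90 → B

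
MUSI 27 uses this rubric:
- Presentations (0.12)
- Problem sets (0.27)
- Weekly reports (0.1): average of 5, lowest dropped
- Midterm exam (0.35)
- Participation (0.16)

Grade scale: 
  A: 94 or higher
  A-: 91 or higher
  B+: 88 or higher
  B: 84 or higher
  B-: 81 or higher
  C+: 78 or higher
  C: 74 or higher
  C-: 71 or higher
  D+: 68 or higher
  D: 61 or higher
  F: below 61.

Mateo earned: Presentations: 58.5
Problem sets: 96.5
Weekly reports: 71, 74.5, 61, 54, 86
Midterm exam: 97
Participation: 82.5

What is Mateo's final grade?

Weekly reports: drop 54 → average of remaining 4 = 292.5/4 = 73.125
Weighted total:
  Presentations 58.5 × 0.12 = 7.02
  Problem sets 96.5 × 0.27 = 26.055
  Weekly reports 73.125 × 0.1 = 7.3125
  Midterm exam 97 × 0.35 = 33.95
  Participation 82.5 × 0.16 = 13.2
Sum = 87.5375
87.5375 is ≥ 84 and < 88 → B

B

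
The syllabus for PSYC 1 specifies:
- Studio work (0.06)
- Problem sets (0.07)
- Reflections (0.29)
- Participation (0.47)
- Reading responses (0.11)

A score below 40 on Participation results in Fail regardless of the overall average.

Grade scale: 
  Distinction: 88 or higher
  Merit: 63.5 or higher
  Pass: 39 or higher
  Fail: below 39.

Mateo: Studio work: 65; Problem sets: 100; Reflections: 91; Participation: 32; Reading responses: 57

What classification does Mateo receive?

Participation score 32 < 40: minimum not met.
Weighted total:
  Studio work 65 × 0.06 = 3.9
  Problem sets 100 × 0.07 = 7
  Reflections 91 × 0.29 = 26.39
  Participation 32 × 0.47 = 15.04
  Reading responses 57 × 0.11 = 6.27
Sum = 58.6
Because the Participation minimum was not met, the result is Fail.

Fail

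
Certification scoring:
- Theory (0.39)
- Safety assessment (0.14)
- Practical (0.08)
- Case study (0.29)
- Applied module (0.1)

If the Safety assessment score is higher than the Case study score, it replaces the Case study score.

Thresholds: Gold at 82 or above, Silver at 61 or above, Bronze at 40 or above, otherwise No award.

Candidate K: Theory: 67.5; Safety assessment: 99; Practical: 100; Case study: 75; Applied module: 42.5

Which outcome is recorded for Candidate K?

Silver

Safety assessment (99) > Case study (75), so Case study counts as 99.
Weighted total:
  Theory 67.5 × 0.39 = 26.325
  Safety assessment 99 × 0.14 = 13.86
  Practical 100 × 0.08 = 8
  Case study 99 × 0.29 = 28.71
  Applied module 42.5 × 0.1 = 4.25
Sum = 81.145
81.145 is ≥ 61 and < 82 → Silver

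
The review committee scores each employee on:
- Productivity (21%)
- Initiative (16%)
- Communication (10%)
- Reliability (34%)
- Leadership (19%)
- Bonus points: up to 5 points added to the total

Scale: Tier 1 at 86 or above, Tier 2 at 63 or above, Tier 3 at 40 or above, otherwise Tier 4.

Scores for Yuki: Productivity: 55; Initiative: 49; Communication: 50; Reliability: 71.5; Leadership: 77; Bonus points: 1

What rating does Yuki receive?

Tier 2

Weighted total:
  Productivity 55 × 0.21 = 11.55
  Initiative 49 × 0.16 = 7.84
  Communication 50 × 0.1 = 5
  Reliability 71.5 × 0.34 = 24.31
  Leadership 77 × 0.19 = 14.63
Sum = 63.33
Bonus points: 63.33 + 1 = 64.33
64.33 is ≥ 63 and < 86 → Tier 2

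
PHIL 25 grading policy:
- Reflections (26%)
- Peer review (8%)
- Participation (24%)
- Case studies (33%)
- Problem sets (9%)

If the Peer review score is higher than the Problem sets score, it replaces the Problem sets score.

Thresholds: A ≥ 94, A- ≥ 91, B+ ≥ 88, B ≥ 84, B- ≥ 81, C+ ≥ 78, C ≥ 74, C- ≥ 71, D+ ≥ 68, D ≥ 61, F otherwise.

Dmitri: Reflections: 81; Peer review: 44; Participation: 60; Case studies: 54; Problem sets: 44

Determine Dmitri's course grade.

F

Peer review (44) ≤ Problem sets (44), so Problem sets stays at 44.
Weighted total:
  Reflections 81 × 0.26 = 21.06
  Peer review 44 × 0.08 = 3.52
  Participation 60 × 0.24 = 14.4
  Case studies 54 × 0.33 = 17.82
  Problem sets 44 × 0.09 = 3.96
Sum = 60.76
60.76 < 61 → F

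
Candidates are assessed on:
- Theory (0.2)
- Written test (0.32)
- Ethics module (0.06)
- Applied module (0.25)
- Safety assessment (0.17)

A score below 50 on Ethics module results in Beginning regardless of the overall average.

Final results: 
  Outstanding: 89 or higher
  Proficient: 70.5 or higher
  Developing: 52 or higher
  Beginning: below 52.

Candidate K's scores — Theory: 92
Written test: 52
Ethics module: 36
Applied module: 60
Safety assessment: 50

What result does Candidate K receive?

Ethics module score 36 < 50: minimum not met.
Weighted total:
  Theory 92 × 0.2 = 18.4
  Written test 52 × 0.32 = 16.64
  Ethics module 36 × 0.06 = 2.16
  Applied module 60 × 0.25 = 15
  Safety assessment 50 × 0.17 = 8.5
Sum = 60.7
Because the Ethics module minimum was not met, the result is Beginning.

Beginning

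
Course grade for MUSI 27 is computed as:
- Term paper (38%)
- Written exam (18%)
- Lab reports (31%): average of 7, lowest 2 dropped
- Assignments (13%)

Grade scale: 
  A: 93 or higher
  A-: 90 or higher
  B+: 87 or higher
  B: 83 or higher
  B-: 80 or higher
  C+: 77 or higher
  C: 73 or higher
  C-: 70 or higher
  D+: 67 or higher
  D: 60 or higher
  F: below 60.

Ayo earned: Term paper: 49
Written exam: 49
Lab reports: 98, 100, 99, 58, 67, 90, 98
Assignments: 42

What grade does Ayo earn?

D

Lab reports: drop 58, 67 → average of remaining 5 = 485/5 = 97
Weighted total:
  Term paper 49 × 0.38 = 18.62
  Written exam 49 × 0.18 = 8.82
  Lab reports 97 × 0.31 = 30.07
  Assignments 42 × 0.13 = 5.46
Sum = 62.97
62.97 is ≥ 60 and < 67 → D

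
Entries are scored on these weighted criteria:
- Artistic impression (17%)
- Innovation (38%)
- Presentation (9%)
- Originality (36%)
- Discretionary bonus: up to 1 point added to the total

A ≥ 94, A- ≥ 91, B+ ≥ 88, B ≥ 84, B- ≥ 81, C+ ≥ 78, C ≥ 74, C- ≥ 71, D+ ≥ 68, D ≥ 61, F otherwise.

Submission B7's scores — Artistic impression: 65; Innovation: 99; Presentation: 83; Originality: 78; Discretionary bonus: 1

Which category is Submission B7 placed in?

Weighted total:
  Artistic impression 65 × 0.17 = 11.05
  Innovation 99 × 0.38 = 37.62
  Presentation 83 × 0.09 = 7.47
  Originality 78 × 0.36 = 28.08
Sum = 84.22
Discretionary bonus: 84.22 + 1 = 85.22
85.22 is ≥ 84 and < 88 → B

B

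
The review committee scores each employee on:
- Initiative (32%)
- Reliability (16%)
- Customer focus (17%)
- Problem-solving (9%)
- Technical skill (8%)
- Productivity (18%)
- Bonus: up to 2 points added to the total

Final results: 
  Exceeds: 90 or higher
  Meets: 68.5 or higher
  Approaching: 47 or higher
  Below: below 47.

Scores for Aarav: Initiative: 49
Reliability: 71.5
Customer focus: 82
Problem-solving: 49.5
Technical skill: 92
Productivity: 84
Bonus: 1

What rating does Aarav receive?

Weighted total:
  Initiative 49 × 0.32 = 15.68
  Reliability 71.5 × 0.16 = 11.44
  Customer focus 82 × 0.17 = 13.94
  Problem-solving 49.5 × 0.09 = 4.455
  Technical skill 92 × 0.08 = 7.36
  Productivity 84 × 0.18 = 15.12
Sum = 67.995
Bonus: 67.995 + 1 = 68.995
68.995 is ≥ 68.5 and < 90 → Meets

Meets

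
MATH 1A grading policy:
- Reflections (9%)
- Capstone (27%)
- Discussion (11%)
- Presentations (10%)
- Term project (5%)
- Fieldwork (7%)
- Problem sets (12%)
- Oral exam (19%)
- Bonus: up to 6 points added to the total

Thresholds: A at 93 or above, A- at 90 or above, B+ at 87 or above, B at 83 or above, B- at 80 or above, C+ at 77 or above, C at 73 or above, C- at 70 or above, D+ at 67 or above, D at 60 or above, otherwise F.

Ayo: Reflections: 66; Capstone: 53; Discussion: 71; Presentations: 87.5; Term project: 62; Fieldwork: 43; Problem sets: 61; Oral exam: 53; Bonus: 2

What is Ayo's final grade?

D

Weighted total:
  Reflections 66 × 0.09 = 5.94
  Capstone 53 × 0.27 = 14.31
  Discussion 71 × 0.11 = 7.81
  Presentations 87.5 × 0.1 = 8.75
  Term project 62 × 0.05 = 3.1
  Fieldwork 43 × 0.07 = 3.01
  Problem sets 61 × 0.12 = 7.32
  Oral exam 53 × 0.19 = 10.07
Sum = 60.31
Bonus: 60.31 + 2 = 62.31
62.31 is ≥ 60 and < 67 → D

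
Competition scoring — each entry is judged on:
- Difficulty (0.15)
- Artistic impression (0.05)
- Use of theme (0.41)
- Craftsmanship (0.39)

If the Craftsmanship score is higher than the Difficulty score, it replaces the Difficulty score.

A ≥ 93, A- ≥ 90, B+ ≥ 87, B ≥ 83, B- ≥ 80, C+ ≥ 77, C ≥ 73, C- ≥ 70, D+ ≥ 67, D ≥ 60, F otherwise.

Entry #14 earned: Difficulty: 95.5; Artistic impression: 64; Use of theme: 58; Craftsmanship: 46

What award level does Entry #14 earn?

F

Craftsmanship (46) ≤ Difficulty (95.5), so Difficulty stays at 95.5.
Weighted total:
  Difficulty 95.5 × 0.15 = 14.325
  Artistic impression 64 × 0.05 = 3.2
  Use of theme 58 × 0.41 = 23.78
  Craftsmanship 46 × 0.39 = 17.94
Sum = 59.245
59.245 < 60 → F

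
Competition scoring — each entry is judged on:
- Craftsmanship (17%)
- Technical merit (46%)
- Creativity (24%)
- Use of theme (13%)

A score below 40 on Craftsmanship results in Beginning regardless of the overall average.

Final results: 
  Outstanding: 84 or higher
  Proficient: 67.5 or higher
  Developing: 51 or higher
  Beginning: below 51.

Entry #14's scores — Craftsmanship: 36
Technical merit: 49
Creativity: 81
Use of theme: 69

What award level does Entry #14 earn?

Beginning

Craftsmanship score 36 < 40: minimum not met.
Weighted total:
  Craftsmanship 36 × 0.17 = 6.12
  Technical merit 49 × 0.46 = 22.54
  Creativity 81 × 0.24 = 19.44
  Use of theme 69 × 0.13 = 8.97
Sum = 57.07
Because the Craftsmanship minimum was not met, the result is Beginning.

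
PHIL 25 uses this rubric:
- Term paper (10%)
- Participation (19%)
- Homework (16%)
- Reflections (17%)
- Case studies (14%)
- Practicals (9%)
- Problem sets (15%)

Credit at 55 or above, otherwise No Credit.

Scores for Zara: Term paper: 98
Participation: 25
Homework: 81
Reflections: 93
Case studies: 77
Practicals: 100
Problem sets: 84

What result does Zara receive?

Weighted total:
  Term paper 98 × 0.1 = 9.8
  Participation 25 × 0.19 = 4.75
  Homework 81 × 0.16 = 12.96
  Reflections 93 × 0.17 = 15.81
  Case studies 77 × 0.14 = 10.78
  Practicals 100 × 0.09 = 9
  Problem sets 84 × 0.15 = 12.6
Sum = 75.7
75.7 ≥ 55 → Credit

Credit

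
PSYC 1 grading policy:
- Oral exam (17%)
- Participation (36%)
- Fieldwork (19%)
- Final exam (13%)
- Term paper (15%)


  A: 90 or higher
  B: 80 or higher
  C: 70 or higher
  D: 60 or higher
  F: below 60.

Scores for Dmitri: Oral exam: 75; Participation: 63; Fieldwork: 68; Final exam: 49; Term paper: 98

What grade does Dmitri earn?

D

Weighted total:
  Oral exam 75 × 0.17 = 12.75
  Participation 63 × 0.36 = 22.68
  Fieldwork 68 × 0.19 = 12.92
  Final exam 49 × 0.13 = 6.37
  Term paper 98 × 0.15 = 14.7
Sum = 69.42
69.42 is ≥ 60 and < 70 → D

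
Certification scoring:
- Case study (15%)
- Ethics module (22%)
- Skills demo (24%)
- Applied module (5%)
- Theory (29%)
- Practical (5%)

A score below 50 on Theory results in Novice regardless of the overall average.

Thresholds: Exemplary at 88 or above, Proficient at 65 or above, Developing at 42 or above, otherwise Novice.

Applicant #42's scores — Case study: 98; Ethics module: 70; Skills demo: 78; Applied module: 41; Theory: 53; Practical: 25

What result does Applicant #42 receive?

Proficient

Theory score 53 ≥ 50: minimum met.
Weighted total:
  Case study 98 × 0.15 = 14.7
  Ethics module 70 × 0.22 = 15.4
  Skills demo 78 × 0.24 = 18.72
  Applied module 41 × 0.05 = 2.05
  Theory 53 × 0.29 = 15.37
  Practical 25 × 0.05 = 1.25
Sum = 67.49
67.49 is ≥ 65 and < 88 → Proficient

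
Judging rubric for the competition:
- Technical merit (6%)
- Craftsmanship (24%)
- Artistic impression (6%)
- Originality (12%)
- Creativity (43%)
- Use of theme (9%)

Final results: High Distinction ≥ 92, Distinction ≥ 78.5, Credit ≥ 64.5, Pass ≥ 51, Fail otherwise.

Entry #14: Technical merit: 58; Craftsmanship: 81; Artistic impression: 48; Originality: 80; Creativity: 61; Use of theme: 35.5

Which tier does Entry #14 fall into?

Weighted total:
  Technical merit 58 × 0.06 = 3.48
  Craftsmanship 81 × 0.24 = 19.44
  Artistic impression 48 × 0.06 = 2.88
  Originality 80 × 0.12 = 9.6
  Creativity 61 × 0.43 = 26.23
  Use of theme 35.5 × 0.09 = 3.195
Sum = 64.825
64.825 is ≥ 64.5 and < 78.5 → Credit

Credit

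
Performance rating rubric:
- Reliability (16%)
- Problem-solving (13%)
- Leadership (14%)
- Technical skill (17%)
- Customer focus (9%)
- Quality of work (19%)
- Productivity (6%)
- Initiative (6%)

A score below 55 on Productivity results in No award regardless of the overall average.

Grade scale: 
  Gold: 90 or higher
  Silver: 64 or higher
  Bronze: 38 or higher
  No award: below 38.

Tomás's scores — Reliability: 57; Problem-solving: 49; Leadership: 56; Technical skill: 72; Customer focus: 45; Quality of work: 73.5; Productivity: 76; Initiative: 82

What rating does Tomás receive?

Bronze

Productivity score 76 ≥ 55: minimum met.
Weighted total:
  Reliability 57 × 0.16 = 9.12
  Problem-solving 49 × 0.13 = 6.37
  Leadership 56 × 0.14 = 7.84
  Technical skill 72 × 0.17 = 12.24
  Customer focus 45 × 0.09 = 4.05
  Quality of work 73.5 × 0.19 = 13.965
  Productivity 76 × 0.06 = 4.56
  Initiative 82 × 0.06 = 4.92
Sum = 63.065
63.065 is ≥ 38 and < 64 → Bronze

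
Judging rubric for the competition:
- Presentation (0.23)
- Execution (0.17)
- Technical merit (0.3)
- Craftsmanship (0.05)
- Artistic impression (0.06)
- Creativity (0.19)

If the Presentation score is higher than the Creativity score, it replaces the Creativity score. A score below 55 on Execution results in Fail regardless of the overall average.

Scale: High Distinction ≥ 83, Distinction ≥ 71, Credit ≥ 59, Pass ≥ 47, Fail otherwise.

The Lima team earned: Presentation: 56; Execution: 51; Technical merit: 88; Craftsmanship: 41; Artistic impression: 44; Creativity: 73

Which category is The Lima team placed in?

Fail

Presentation (56) ≤ Creativity (73), so Creativity stays at 73.
Execution score 51 < 55: minimum not met.
Weighted total:
  Presentation 56 × 0.23 = 12.88
  Execution 51 × 0.17 = 8.67
  Technical merit 88 × 0.3 = 26.4
  Craftsmanship 41 × 0.05 = 2.05
  Artistic impression 44 × 0.06 = 2.64
  Creativity 73 × 0.19 = 13.87
Sum = 66.51
Because the Execution minimum was not met, the result is Fail.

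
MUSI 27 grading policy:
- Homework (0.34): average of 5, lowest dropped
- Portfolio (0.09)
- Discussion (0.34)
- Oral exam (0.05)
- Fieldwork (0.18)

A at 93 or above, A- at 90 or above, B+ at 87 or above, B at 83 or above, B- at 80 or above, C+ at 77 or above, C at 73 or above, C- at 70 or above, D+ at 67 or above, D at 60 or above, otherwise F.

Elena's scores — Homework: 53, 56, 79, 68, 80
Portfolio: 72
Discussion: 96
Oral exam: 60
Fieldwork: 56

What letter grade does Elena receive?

Homework: drop 53 → average of remaining 4 = 283/4 = 70.75
Weighted total:
  Homework 70.75 × 0.34 = 24.055
  Portfolio 72 × 0.09 = 6.48
  Discussion 96 × 0.34 = 32.64
  Oral exam 60 × 0.05 = 3
  Fieldwork 56 × 0.18 = 10.08
Sum = 76.255
76.255 is ≥ 73 and < 77 → C

C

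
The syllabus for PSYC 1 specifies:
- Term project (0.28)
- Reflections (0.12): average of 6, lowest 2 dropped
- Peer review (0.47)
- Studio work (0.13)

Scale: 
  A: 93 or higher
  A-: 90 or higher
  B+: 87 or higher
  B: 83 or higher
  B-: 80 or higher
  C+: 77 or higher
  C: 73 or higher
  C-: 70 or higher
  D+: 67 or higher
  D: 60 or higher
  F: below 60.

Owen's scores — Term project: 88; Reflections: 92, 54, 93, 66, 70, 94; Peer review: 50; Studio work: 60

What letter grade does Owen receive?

D

Reflections: drop 54, 66 → average of remaining 4 = 349/4 = 87.25
Weighted total:
  Term project 88 × 0.28 = 24.64
  Reflections 87.25 × 0.12 = 10.47
  Peer review 50 × 0.47 = 23.5
  Studio work 60 × 0.13 = 7.8
Sum = 66.41
66.41 is ≥ 60 and < 67 → D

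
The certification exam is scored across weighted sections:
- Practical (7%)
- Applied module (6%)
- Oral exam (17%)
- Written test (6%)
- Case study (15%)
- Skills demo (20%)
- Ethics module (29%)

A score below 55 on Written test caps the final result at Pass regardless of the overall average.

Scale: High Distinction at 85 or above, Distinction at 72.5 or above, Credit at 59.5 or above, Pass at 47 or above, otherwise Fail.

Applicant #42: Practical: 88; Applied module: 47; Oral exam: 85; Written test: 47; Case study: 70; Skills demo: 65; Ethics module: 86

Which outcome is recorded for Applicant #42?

Pass

Written test score 47 < 55: minimum not met.
Weighted total:
  Practical 88 × 0.07 = 6.16
  Applied module 47 × 0.06 = 2.82
  Oral exam 85 × 0.17 = 14.45
  Written test 47 × 0.06 = 2.82
  Case study 70 × 0.15 = 10.5
  Skills demo 65 × 0.2 = 13
  Ethics module 86 × 0.29 = 24.94
Sum = 74.69
74.69 would be Distinction; cap at Pass applies → Pass.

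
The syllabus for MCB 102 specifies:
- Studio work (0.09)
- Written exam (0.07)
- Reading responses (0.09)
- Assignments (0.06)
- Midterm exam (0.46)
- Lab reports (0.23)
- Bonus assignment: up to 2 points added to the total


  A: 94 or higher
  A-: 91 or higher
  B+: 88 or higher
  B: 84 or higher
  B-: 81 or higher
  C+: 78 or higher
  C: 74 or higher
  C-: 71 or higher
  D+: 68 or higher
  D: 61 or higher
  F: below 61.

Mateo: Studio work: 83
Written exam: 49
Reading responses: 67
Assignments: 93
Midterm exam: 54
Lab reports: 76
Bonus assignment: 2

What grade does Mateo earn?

D

Weighted total:
  Studio work 83 × 0.09 = 7.47
  Written exam 49 × 0.07 = 3.43
  Reading responses 67 × 0.09 = 6.03
  Assignments 93 × 0.06 = 5.58
  Midterm exam 54 × 0.46 = 24.84
  Lab reports 76 × 0.23 = 17.48
Sum = 64.83
Bonus assignment: 64.83 + 2 = 66.83
66.83 is ≥ 61 and < 68 → D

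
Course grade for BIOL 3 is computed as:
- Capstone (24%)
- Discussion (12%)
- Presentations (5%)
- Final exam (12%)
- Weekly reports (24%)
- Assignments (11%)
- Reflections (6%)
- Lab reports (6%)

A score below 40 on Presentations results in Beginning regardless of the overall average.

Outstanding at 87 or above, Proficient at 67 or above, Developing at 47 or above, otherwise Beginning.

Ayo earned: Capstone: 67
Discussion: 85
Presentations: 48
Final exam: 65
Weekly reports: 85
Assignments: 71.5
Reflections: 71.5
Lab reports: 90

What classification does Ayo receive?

Presentations score 48 ≥ 40: minimum met.
Weighted total:
  Capstone 67 × 0.24 = 16.08
  Discussion 85 × 0.12 = 10.2
  Presentations 48 × 0.05 = 2.4
  Final exam 65 × 0.12 = 7.8
  Weekly reports 85 × 0.24 = 20.4
  Assignments 71.5 × 0.11 = 7.865
  Reflections 71.5 × 0.06 = 4.29
  Lab reports 90 × 0.06 = 5.4
Sum = 74.435
74.435 is ≥ 67 and < 87 → Proficient

Proficient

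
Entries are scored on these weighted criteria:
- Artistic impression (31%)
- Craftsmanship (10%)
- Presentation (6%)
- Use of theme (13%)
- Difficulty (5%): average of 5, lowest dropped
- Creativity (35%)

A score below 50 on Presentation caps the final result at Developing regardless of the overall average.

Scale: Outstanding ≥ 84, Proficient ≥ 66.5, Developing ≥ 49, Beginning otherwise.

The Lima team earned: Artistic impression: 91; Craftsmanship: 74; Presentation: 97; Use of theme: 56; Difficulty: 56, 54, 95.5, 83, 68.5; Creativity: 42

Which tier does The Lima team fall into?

Proficient

Difficulty: drop 54 → average of remaining 4 = 303/4 = 75.75
Presentation score 97 ≥ 50: minimum met.
Weighted total:
  Artistic impression 91 × 0.31 = 28.21
  Craftsmanship 74 × 0.1 = 7.4
  Presentation 97 × 0.06 = 5.82
  Use of theme 56 × 0.13 = 7.28
  Difficulty 75.75 × 0.05 = 3.7875
  Creativity 42 × 0.35 = 14.7
Sum = 67.1975
67.1975 is ≥ 66.5 and < 84 → Proficient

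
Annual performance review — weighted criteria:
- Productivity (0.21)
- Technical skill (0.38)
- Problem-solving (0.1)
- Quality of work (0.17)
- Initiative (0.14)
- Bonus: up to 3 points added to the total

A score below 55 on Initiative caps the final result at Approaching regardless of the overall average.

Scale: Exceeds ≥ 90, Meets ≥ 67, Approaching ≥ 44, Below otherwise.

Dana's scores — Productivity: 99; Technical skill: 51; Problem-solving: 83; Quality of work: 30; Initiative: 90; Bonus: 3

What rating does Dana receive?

Initiative score 90 ≥ 55: minimum met.
Weighted total:
  Productivity 99 × 0.21 = 20.79
  Technical skill 51 × 0.38 = 19.38
  Problem-solving 83 × 0.1 = 8.3
  Quality of work 30 × 0.17 = 5.1
  Initiative 90 × 0.14 = 12.6
Sum = 66.17
Bonus: 66.17 + 3 = 69.17
69.17 is ≥ 67 and < 90 → Meets

Meets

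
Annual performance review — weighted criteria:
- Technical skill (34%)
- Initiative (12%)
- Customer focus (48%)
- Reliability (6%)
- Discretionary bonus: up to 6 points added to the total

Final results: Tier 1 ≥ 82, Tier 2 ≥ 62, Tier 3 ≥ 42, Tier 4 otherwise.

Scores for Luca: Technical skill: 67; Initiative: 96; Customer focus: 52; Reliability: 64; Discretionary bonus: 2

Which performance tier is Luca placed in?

Weighted total:
  Technical skill 67 × 0.34 = 22.78
  Initiative 96 × 0.12 = 11.52
  Customer focus 52 × 0.48 = 24.96
  Reliability 64 × 0.06 = 3.84
Sum = 63.1
Discretionary bonus: 63.1 + 2 = 65.1
65.1 is ≥ 62 and < 82 → Tier 2

Tier 2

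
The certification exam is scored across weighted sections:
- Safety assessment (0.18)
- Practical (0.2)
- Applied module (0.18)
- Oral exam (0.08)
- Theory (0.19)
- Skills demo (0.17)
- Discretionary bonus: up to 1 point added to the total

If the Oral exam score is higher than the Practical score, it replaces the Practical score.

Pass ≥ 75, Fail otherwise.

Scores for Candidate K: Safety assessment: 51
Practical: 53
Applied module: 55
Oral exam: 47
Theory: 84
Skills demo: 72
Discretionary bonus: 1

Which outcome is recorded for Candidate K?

Oral exam (47) ≤ Practical (53), so Practical stays at 53.
Weighted total:
  Safety assessment 51 × 0.18 = 9.18
  Practical 53 × 0.2 = 10.6
  Applied module 55 × 0.18 = 9.9
  Oral exam 47 × 0.08 = 3.76
  Theory 84 × 0.19 = 15.96
  Skills demo 72 × 0.17 = 12.24
Sum = 61.64
Discretionary bonus: 61.64 + 1 = 62.64
62.64 < 75 → Fail

Fail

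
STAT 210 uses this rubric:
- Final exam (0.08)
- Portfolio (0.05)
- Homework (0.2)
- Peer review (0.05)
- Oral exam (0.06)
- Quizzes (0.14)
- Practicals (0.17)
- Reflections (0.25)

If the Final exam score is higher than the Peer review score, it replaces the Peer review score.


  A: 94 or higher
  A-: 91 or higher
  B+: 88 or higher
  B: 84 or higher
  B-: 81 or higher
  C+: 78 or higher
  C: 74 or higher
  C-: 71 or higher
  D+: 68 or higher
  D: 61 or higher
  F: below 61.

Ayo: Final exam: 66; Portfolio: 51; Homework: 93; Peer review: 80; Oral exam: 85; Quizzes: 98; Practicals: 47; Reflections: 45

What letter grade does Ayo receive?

Final exam (66) ≤ Peer review (80), so Peer review stays at 80.
Weighted total:
  Final exam 66 × 0.08 = 5.28
  Portfolio 51 × 0.05 = 2.55
  Homework 93 × 0.2 = 18.6
  Peer review 80 × 0.05 = 4
  Oral exam 85 × 0.06 = 5.1
  Quizzes 98 × 0.14 = 13.72
  Practicals 47 × 0.17 = 7.99
  Reflections 45 × 0.25 = 11.25
Sum = 68.49
68.49 is ≥ 68 and < 71 → D+

D+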